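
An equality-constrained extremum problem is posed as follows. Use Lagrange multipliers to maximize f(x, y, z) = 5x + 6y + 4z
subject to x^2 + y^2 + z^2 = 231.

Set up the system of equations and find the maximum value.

Lagrange conditions: 5 = 2*lambda*x, 6 = 2*lambda*y, 4 = 2*lambda*z
So x:5 = y:6 = z:4, i.e. x = 5t, y = 6t, z = 4t
Constraint: t^2*(5^2 + 6^2 + 4^2) = 231
  t^2 * 77 = 231  =>  t = sqrt(3)
Maximum = 5*5t + 6*6t + 4*4t = 77*sqrt(3) = sqrt(17787)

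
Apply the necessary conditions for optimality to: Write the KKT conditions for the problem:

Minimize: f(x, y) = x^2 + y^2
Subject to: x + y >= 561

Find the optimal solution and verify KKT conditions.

KKT conditions for min x^2 + y^2 s.t. x + y >= 561:
Stationarity: 2x = mu, 2y = mu
So x = y = mu/2.
Complementary slackness: mu*(x + y - 561) = 0
Primal feasibility: x + y >= 561; dual feasibility: mu >= 0
If mu = 0 then x = y = 0, but 0 + 0 < 561 is infeasible, so the constraint is active.
Constraint active: x + y = 2*(mu/2) = 561 => mu = 561
x = y = 561/2, f = 314721/2
Verify: stationarity 2*(561/2) = 561 = mu; primal 561/2 + 561/2 = 561 >= 561; dual mu = 561 >= 0; complementary slackness 561*(561 - 561) = 0. All KKT conditions hold.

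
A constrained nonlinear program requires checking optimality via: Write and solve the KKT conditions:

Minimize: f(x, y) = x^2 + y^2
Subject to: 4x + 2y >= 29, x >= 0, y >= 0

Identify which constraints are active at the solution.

KKT conditions for min x^2 + y^2 s.t. 4x + 2y >= 29, x >= 0, y >= 0:
Stationarity: 2x = mu*4 + mu_x, 2y = mu*2 + mu_y, with mu, mu_x, mu_y >= 0
Complementary slackness: mu*(4x + 2y - 29) = 0, mu_x*x = 0, mu_y*y = 0
(0, 0) is infeasible (4*0 + 2*0 < 29), so if mu = 0 stationarity would force x = mu_x/2 >= 0, y = mu_y/2 >= 0 with mu_x*x = mu_y*y = 0, i.e. x = y = 0: contradiction. Hence mu > 0 and 4x + 2y = 29 is active.
Try x > 0, y > 0 (so mu_x = mu_y = 0): x = 4*mu/2, y = 2*mu/2
Substitute: 4*(4*mu/2) + 2*(2*mu/2) = 29
  mu*20/2 = 29 => mu = 29/10
x* = 29/5 > 0, y* = 29/10 > 0, consistent with mu_x = mu_y = 0.
f is convex and the constraints are linear, so this KKT point is the global minimum.
f* = 841/20
Active constraints: 4x + 2y >= 29 (holds with equality, mu = 29/10 > 0); x >= 0 and y >= 0 are inactive (mu_x = mu_y = 0).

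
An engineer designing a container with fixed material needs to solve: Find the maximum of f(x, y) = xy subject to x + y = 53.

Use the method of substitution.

Substitute y = 53 - x into f(x,y) = xy:
g(x) = x(53 - x) = 53x - x^2
g'(x) = 53 - 2x = 0  =>  x = 53/2
y = 53 - 53/2 = 53/2
Maximum value = (53/2) * (53/2) = 2809/4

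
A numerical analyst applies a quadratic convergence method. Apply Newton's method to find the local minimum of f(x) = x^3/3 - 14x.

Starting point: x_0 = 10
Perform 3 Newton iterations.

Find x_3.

f(x) = x^3/3 - 14x
f'(x) = x^2 - 14, f''(x) = 2x
Newton update: x_{n+1} = x_n - (x_n^2 - 14)/(2*x_n)
Step 1: x_0 = 10, f'=86, f''=20, x_1 = 57/10
Step 2: x_1 = 57/10, f'=1849/100, f''=57/5, x_2 = 4649/1140
Step 3: x_2 = 4649/1140, f'=3418801/1299600, f''=4649/570, x_3 = 39807601/10599720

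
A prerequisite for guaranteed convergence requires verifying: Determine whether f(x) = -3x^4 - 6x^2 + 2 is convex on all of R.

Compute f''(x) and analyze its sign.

f(x) = -3x^4 - 6x^2 + 2
f'(x) = -12x^3 + -12x
f''(x) = -36x^2 + -12
f''(x) = -36x^2 + -12 <= -12 < 0 for all x
Therefore, f is concave on R.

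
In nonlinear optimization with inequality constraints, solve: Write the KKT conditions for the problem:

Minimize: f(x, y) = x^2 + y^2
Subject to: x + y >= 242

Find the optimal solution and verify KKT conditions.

KKT conditions for min x^2 + y^2 s.t. x + y >= 242:
Stationarity: 2x = mu, 2y = mu
So x = y = mu/2.
Complementary slackness: mu*(x + y - 242) = 0
Primal feasibility: x + y >= 242; dual feasibility: mu >= 0
If mu = 0 then x = y = 0, but 0 + 0 < 242 is infeasible, so the constraint is active.
Constraint active: x + y = 2*(mu/2) = 242 => mu = 242
x = y = 121, f = 29282
Verify: stationarity 2*121 = 242 = mu; primal 121 + 121 = 242 >= 242; dual mu = 242 >= 0; complementary slackness 242*(242 - 242) = 0. All KKT conditions hold.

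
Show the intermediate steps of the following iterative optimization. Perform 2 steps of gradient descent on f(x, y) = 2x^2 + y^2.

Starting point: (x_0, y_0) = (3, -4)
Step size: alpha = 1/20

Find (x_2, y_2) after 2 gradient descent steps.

f(x,y) = 2x^2 + y^2
grad_x = 4x + 0y, grad_y = 2y + 0x
Step 1: grad = (12, -8), (12/5, -18/5)
Step 2: grad = (48/5, -36/5), (48/25, -81/25)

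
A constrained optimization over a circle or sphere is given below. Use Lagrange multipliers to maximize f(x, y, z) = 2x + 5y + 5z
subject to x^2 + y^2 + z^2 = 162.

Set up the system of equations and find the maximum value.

Lagrange conditions: 2 = 2*lambda*x, 5 = 2*lambda*y, 5 = 2*lambda*z
So x:2 = y:5 = z:5, i.e. x = 2t, y = 5t, z = 5t
Constraint: t^2*(2^2 + 5^2 + 5^2) = 162
  t^2 * 54 = 162  =>  t = sqrt(3)
Maximum = 2*2t + 5*5t + 5*5t = 54*sqrt(3) = sqrt(8748)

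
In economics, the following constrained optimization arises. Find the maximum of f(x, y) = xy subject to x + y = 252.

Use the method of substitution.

Substitute y = 252 - x into f(x,y) = xy:
g(x) = x(252 - x) = 252x - x^2
g'(x) = 252 - 2x = 0  =>  x = 126
y = 252 - 126 = 126
Maximum value = 126 * 126 = 15876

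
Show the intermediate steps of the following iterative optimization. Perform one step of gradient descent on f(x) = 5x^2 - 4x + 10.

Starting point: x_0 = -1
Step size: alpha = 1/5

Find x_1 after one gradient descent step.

f(x) = 5x^2 - 4x + 10
f'(x) = 10x - 4
f'(-1) = 10*-1 + (-4) = -14
x_1 = x_0 - alpha * f'(x_0) = -1 - 1/5 * -14 = 9/5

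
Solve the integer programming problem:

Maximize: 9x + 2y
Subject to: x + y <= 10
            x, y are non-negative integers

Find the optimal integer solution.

Objective: 9x + 2y, constraint: x + y <= 10
Coefficient of x is 9 >= coefficient of y is 2, so allocate the entire budget to x.
Optimal: x = 10, y = 0, value = 90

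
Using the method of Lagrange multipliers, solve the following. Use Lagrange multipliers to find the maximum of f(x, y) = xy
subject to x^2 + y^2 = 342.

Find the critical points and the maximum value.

Lagrange conditions: y = 2*lambda*x and x = 2*lambda*y
If x = 0 then y = 0, violating the constraint, so x, y != 0.
Dividing: y/x = x/y => x^2 = y^2 => y = x or y = -x
Constraint: 2x^2 = 342 => x^2 = 171 => x = +/-sqrt(171)
Critical points: (sqrt(171), sqrt(171)), (-sqrt(171), -sqrt(171)), (sqrt(171), -sqrt(171)), (-sqrt(171), sqrt(171))
  y = x:  xy = x^2 = 171  at (sqrt(171), sqrt(171)) and (-sqrt(171), -sqrt(171))
  y = -x: xy = -x^2 = -171 at (sqrt(171), -sqrt(171)) and (-sqrt(171), sqrt(171))
Maximum xy = 171 at (sqrt(171), sqrt(171)) and (-sqrt(171), -sqrt(171))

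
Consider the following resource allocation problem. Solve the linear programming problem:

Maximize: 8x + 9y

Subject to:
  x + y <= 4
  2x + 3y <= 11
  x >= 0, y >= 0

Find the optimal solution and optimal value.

Feasible vertices: (0, 0), (0, 11/3), (1, 3), (4, 0)
Objective 8x + 9y at each:
  (0, 0): 0
  (0, 11/3): 33
  (1, 3): 35
  (4, 0): 32
Maximum is 35 at (1, 3).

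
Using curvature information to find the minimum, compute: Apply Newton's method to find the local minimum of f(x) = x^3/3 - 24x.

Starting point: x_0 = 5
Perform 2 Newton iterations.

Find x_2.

f(x) = x^3/3 - 24x
f'(x) = x^2 - 24, f''(x) = 2x
Newton update: x_{n+1} = x_n - (x_n^2 - 24)/(2*x_n)
Step 1: x_0 = 5, f'=1, f''=10, x_1 = 49/10
Step 2: x_1 = 49/10, f'=1/100, f''=49/5, x_2 = 4801/980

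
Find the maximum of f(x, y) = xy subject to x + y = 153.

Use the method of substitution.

Substitute y = 153 - x into f(x,y) = xy:
g(x) = x(153 - x) = 153x - x^2
g'(x) = 153 - 2x = 0  =>  x = 153/2
y = 153 - 153/2 = 153/2
Maximum value = (153/2) * (153/2) = 23409/4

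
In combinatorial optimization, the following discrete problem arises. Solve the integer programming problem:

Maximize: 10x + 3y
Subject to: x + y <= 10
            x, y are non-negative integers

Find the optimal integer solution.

Objective: 10x + 3y, constraint: x + y <= 10
Coefficient of x is 10 >= coefficient of y is 3, so allocate the entire budget to x.
Optimal: x = 10, y = 0, value = 100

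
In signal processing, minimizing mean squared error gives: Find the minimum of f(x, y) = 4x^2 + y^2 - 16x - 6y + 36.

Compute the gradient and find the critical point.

f(x,y) = 4x^2 + y^2 - 16x - 6y + 36
df/dx = 8x + (-16) = 0  =>  x = 2
df/dy = 2y + (-6) = 0  =>  y = 3
f(2, 3) = 4*(2)^2 + 1*(3)^2 + -16*(2) + -6*(3) + 36 = 11
Hessian is diagonal with entries 8, 2 > 0, so this is a minimum.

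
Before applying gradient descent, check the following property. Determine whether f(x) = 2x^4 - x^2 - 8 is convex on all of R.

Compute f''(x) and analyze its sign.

f(x) = 2x^4 - x^2 - 8
f'(x) = 8x^3 + -2x
f''(x) = 24x^2 + -2
f''(0) = -2 < 0, so not convex near x = 0
Therefore, f is not globally convex on R.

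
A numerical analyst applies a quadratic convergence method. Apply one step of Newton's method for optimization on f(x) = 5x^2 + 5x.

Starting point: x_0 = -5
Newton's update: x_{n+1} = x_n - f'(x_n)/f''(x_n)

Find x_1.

f(x) = 5x^2 + 5x
f'(x) = 10x + (5), f''(x) = 10
Newton step: x_1 = x_0 - f'(x_0)/f''(x_0)
f'(-5) = -45
x_1 = -5 - -45/10 = -1/2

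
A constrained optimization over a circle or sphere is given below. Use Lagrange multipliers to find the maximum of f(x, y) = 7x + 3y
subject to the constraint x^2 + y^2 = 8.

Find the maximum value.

Set up Lagrange conditions: grad f = lambda * grad g
  7 = 2*lambda*x
  3 = 2*lambda*y
From these: x/y = 7/3, so x = 7t, y = 3t for some t.
Substitute into constraint: (7t)^2 + (3t)^2 = 8
  t^2 * 58 = 8
  t = sqrt(8/58)
Maximum = 7*x + 3*y = (7^2 + 3^2)*t = 58 * sqrt(8/58) = sqrt(464)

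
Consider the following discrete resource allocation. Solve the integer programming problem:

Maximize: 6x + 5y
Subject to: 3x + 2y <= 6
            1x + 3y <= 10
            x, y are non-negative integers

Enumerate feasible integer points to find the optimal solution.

Constraint 1: 3x + 2y <= 6
Constraint 2: 1x + 3y <= 10
Feasible x range (need y >= 0): 0 <= x <= min(6/3, 10/1) => x in {0, ..., 2}.
Enumerate feasible integer points row by row (the coefficient of y is 5 > 0, so for each x the largest feasible y gives the best value):
  x = 0: y <= min((6 - 3*0)/2, (10 - 1*0)/3) => y in {0, ..., 3}; best 6*0 + 5*3 = 15
  x = 1: y <= min((6 - 3*1)/2, (10 - 1*1)/3) => y in {0, ..., 1}; best 6*1 + 5*1 = 11
  x = 2: y <= min((6 - 3*2)/2, (10 - 1*2)/3) => y in {0}; best 6*2 + 5*0 = 12
The maximum 6x + 5y = 15 is achieved at x = 0, y = 3.
Check: 3*0 + 2*3 = 6 <= 6 and 1*0 + 3*3 = 9 <= 10.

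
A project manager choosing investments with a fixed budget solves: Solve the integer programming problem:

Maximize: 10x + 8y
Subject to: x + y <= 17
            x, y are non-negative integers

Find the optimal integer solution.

Objective: 10x + 8y, constraint: x + y <= 17
Coefficient of x is 10 >= coefficient of y is 8, so allocate the entire budget to x.
Optimal: x = 17, y = 0, value = 170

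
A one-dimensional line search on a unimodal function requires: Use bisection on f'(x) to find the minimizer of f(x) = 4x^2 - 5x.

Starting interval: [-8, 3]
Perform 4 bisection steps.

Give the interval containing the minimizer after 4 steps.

Finding critical point of f(x) = 4x^2 - 5x using bisection on f'(x) = 8x + -5.
f'(x) = 0 when x = 5/8.
Starting interval: [-8, 3]
Step 1: mid = -5/2, f'(mid) = -25, new interval = [-5/2, 3]
Step 2: mid = 1/4, f'(mid) = -3, new interval = [1/4, 3]
Step 3: mid = 13/8, f'(mid) = 8, new interval = [1/4, 13/8]
Step 4: mid = 15/16, f'(mid) = 5/2, new interval = [1/4, 15/16]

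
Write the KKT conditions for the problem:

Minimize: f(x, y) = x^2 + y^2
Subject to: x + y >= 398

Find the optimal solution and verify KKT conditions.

KKT conditions for min x^2 + y^2 s.t. x + y >= 398:
Stationarity: 2x = mu, 2y = mu
So x = y = mu/2.
Complementary slackness: mu*(x + y - 398) = 0
Primal feasibility: x + y >= 398; dual feasibility: mu >= 0
If mu = 0 then x = y = 0, but 0 + 0 < 398 is infeasible, so the constraint is active.
Constraint active: x + y = 2*(mu/2) = 398 => mu = 398
x = y = 199, f = 79202
Verify: stationarity 2*199 = 398 = mu; primal 199 + 199 = 398 >= 398; dual mu = 398 >= 0; complementary slackness 398*(398 - 398) = 0. All KKT conditions hold.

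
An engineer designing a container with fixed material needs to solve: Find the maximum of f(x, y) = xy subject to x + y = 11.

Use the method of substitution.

Substitute y = 11 - x into f(x,y) = xy:
g(x) = x(11 - x) = 11x - x^2
g'(x) = 11 - 2x = 0  =>  x = 11/2
y = 11 - 11/2 = 11/2
Maximum value = (11/2) * (11/2) = 121/4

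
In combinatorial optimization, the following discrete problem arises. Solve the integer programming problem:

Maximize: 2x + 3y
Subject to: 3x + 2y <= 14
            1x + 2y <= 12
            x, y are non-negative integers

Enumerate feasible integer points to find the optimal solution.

Constraint 1: 3x + 2y <= 14
Constraint 2: 1x + 2y <= 12
Feasible x range (need y >= 0): 0 <= x <= min(14/3, 12/1) => x in {0, ..., 4}.
Enumerate feasible integer points row by row (the coefficient of y is 3 > 0, so for each x the largest feasible y gives the best value):
  x = 0: y <= min((14 - 3*0)/2, (12 - 1*0)/2) => y in {0, ..., 6}; best 2*0 + 3*6 = 18
  x = 1: y <= min((14 - 3*1)/2, (12 - 1*1)/2) => y in {0, ..., 5}; best 2*1 + 3*5 = 17
  x = 2: y <= min((14 - 3*2)/2, (12 - 1*2)/2) => y in {0, ..., 4}; best 2*2 + 3*4 = 16
  x = 3: y <= min((14 - 3*3)/2, (12 - 1*3)/2) => y in {0, ..., 2}; best 2*3 + 3*2 = 12
  x = 4: y <= min((14 - 3*4)/2, (12 - 1*4)/2) => y in {0, ..., 1}; best 2*4 + 3*1 = 11
The maximum 2x + 3y = 18 is achieved at x = 0, y = 6.
Check: 3*0 + 2*6 = 12 <= 14 and 1*0 + 2*6 = 12 <= 12.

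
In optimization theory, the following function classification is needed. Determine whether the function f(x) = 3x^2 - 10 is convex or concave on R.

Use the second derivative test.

f(x) = 3x^2 - 10
f'(x) = 6x + 0
f''(x) = 6
Since f''(x) = 6 > 0 for all x, f is convex on R.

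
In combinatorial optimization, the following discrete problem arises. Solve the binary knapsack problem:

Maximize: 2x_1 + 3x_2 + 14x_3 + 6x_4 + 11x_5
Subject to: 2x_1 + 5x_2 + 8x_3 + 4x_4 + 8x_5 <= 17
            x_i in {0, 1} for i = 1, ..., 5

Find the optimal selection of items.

Items: item 1 (v=2, w=2), item 2 (v=3, w=5), item 3 (v=14, w=8), item 4 (v=6, w=4), item 5 (v=11, w=8)
Capacity: 17
Checking all 32 subsets (w = total weight, v = total value):
  {}: w = 0, v = 0
  {1}: w = 2, v = 2
  {2}: w = 5, v = 3
  {3}: w = 8, v = 14
  {4}: w = 4, v = 6
  {5}: w = 8, v = 11
  {1, 2}: w = 7, v = 5
  {1, 3}: w = 10, v = 16
  {1, 4}: w = 6, v = 8
  {1, 5}: w = 10, v = 13
  {2, 3}: w = 13, v = 17
  {2, 4}: w = 9, v = 9
  {2, 5}: w = 13, v = 14
  {3, 4}: w = 12, v = 20
  {3, 5}: w = 16, v = 25
  {4, 5}: w = 12, v = 17
  {1, 2, 3}: w = 15, v = 19
  {1, 2, 4}: w = 11, v = 11
  {1, 2, 5}: w = 15, v = 16
  {1, 3, 4}: w = 14, v = 22
  {1, 3, 5}: w = 18 > 17, infeasible
  {1, 4, 5}: w = 14, v = 19
  {2, 3, 4}: w = 17, v = 23
  {2, 3, 5}: w = 21 > 17, infeasible
  {2, 4, 5}: w = 17, v = 20
  {3, 4, 5}: w = 20 > 17, infeasible
  {1, 2, 3, 4}: w = 19 > 17, infeasible
  {1, 2, 3, 5}: w = 23 > 17, infeasible
  {1, 2, 4, 5}: w = 19 > 17, infeasible
  {1, 3, 4, 5}: w = 22 > 17, infeasible
  {2, 3, 4, 5}: w = 25 > 17, infeasible
  {1, 2, 3, 4, 5}: w = 27 > 17, infeasible
Best feasible subset: items [3, 5]
Total weight: 16 <= 17, total value: 25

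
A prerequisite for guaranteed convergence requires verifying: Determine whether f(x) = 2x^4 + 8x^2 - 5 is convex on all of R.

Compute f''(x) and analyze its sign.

f(x) = 2x^4 + 8x^2 - 5
f'(x) = 8x^3 + 16x
f''(x) = 24x^2 + 16
f''(x) = 24x^2 + 16 >= 16 > 0 for all x
Therefore, f is convex on R.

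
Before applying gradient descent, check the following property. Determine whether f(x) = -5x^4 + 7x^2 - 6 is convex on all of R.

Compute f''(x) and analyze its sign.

f(x) = -5x^4 + 7x^2 - 6
f'(x) = -20x^3 + 14x
f''(x) = -60x^2 + 14
f''(x) = -60x^2 + 14 -> -inf as |x| -> inf
Therefore, f is not globally convex on R.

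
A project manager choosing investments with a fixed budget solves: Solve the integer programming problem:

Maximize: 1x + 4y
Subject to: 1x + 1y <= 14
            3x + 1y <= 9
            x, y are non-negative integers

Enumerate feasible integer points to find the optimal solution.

Constraint 1: 1x + 1y <= 14
Constraint 2: 3x + 1y <= 9
Feasible x range (need y >= 0): 0 <= x <= min(14/1, 9/3) => x in {0, ..., 3}.
Enumerate feasible integer points row by row (the coefficient of y is 4 > 0, so for each x the largest feasible y gives the best value):
  x = 0: y <= min((14 - 1*0)/1, (9 - 3*0)/1) => y in {0, ..., 9}; best 1*0 + 4*9 = 36
  x = 1: y <= min((14 - 1*1)/1, (9 - 3*1)/1) => y in {0, ..., 6}; best 1*1 + 4*6 = 25
  x = 2: y <= min((14 - 1*2)/1, (9 - 3*2)/1) => y in {0, ..., 3}; best 1*2 + 4*3 = 14
  x = 3: y <= min((14 - 1*3)/1, (9 - 3*3)/1) => y in {0}; best 1*3 + 4*0 = 3
The maximum 1x + 4y = 36 is achieved at x = 0, y = 9.
Check: 1*0 + 1*9 = 9 <= 14 and 3*0 + 1*9 = 9 <= 9.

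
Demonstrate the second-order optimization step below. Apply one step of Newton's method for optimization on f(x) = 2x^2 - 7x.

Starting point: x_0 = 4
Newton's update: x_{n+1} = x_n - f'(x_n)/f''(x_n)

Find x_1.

f(x) = 2x^2 - 7x
f'(x) = 4x + (-7), f''(x) = 4
Newton step: x_1 = x_0 - f'(x_0)/f''(x_0)
f'(4) = 9
x_1 = 4 - 9/4 = 7/4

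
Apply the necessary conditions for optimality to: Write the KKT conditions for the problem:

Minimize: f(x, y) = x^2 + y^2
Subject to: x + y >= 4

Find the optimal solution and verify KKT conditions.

KKT conditions for min x^2 + y^2 s.t. x + y >= 4:
Stationarity: 2x = mu, 2y = mu
So x = y = mu/2.
Complementary slackness: mu*(x + y - 4) = 0
Primal feasibility: x + y >= 4; dual feasibility: mu >= 0
If mu = 0 then x = y = 0, but 0 + 0 < 4 is infeasible, so the constraint is active.
Constraint active: x + y = 2*(mu/2) = 4 => mu = 4
x = y = 2, f = 8
Verify: stationarity 2*2 = 4 = mu; primal 2 + 2 = 4 >= 4; dual mu = 4 >= 0; complementary slackness 4*(4 - 4) = 0. All KKT conditions hold.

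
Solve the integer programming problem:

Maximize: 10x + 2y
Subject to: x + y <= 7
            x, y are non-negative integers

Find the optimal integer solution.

Objective: 10x + 2y, constraint: x + y <= 7
Coefficient of x is 10 >= coefficient of y is 2, so allocate the entire budget to x.
Optimal: x = 7, y = 0, value = 70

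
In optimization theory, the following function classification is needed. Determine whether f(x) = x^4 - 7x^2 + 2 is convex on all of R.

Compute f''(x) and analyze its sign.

f(x) = x^4 - 7x^2 + 2
f'(x) = 4x^3 + -14x
f''(x) = 12x^2 + -14
f''(0) = -14 < 0, so not convex near x = 0
Therefore, f is not globally convex on R.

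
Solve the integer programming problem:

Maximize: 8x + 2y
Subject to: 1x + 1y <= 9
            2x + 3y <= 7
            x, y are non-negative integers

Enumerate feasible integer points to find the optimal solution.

Constraint 1: 1x + 1y <= 9
Constraint 2: 2x + 3y <= 7
Feasible x range (need y >= 0): 0 <= x <= min(9/1, 7/2) => x in {0, ..., 3}.
Enumerate feasible integer points row by row (the coefficient of y is 2 > 0, so for each x the largest feasible y gives the best value):
  x = 0: y <= min((9 - 1*0)/1, (7 - 2*0)/3) => y in {0, ..., 2}; best 8*0 + 2*2 = 4
  x = 1: y <= min((9 - 1*1)/1, (7 - 2*1)/3) => y in {0, ..., 1}; best 8*1 + 2*1 = 10
  x = 2: y <= min((9 - 1*2)/1, (7 - 2*2)/3) => y in {0, ..., 1}; best 8*2 + 2*1 = 18
  x = 3: y <= min((9 - 1*3)/1, (7 - 2*3)/3) => y in {0}; best 8*3 + 2*0 = 24
The maximum 8x + 2y = 24 is achieved at x = 3, y = 0.
Check: 1*3 + 1*0 = 3 <= 9 and 2*3 + 3*0 = 6 <= 7.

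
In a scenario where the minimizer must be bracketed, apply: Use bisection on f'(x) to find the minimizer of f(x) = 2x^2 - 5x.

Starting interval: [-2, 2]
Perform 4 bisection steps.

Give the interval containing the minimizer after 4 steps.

Finding critical point of f(x) = 2x^2 - 5x using bisection on f'(x) = 4x + -5.
f'(x) = 0 when x = 5/4.
Starting interval: [-2, 2]
Step 1: mid = 0, f'(mid) = -5, new interval = [0, 2]
Step 2: mid = 1, f'(mid) = -1, new interval = [1, 2]
Step 3: mid = 3/2, f'(mid) = 1, new interval = [1, 3/2]
Step 4: mid = 5/4, f'(mid) = 0, new interval = [5/4, 5/4]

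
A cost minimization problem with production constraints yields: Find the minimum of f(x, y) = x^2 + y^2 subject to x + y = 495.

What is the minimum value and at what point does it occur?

Substitute y = 495 - x into f(x,y) = x^2 + y^2:
g(x) = x^2 + (495 - x)^2 = 2x^2 - 990x + 245025
g'(x) = 4x - 990 = 0  =>  x = 495/2
y = 495 - 495/2 = 495/2
Minimum value = (495/2)^2 + (495/2)^2 = 245025/2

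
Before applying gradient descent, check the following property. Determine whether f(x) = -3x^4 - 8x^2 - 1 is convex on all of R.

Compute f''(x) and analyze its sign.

f(x) = -3x^4 - 8x^2 - 1
f'(x) = -12x^3 + -16x
f''(x) = -36x^2 + -16
f''(x) = -36x^2 + -16 <= -16 < 0 for all x
Therefore, f is concave on R.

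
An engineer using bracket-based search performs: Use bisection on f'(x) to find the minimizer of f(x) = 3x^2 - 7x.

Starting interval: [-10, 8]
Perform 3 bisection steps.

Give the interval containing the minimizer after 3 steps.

Finding critical point of f(x) = 3x^2 - 7x using bisection on f'(x) = 6x + -7.
f'(x) = 0 when x = 7/6.
Starting interval: [-10, 8]
Step 1: mid = -1, f'(mid) = -13, new interval = [-1, 8]
Step 2: mid = 7/2, f'(mid) = 14, new interval = [-1, 7/2]
Step 3: mid = 5/4, f'(mid) = 1/2, new interval = [-1, 5/4]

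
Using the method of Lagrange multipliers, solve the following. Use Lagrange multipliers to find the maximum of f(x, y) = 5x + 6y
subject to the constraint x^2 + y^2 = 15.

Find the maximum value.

Set up Lagrange conditions: grad f = lambda * grad g
  5 = 2*lambda*x
  6 = 2*lambda*y
From these: x/y = 5/6, so x = 5t, y = 6t for some t.
Substitute into constraint: (5t)^2 + (6t)^2 = 15
  t^2 * 61 = 15
  t = sqrt(15/61)
Maximum = 5*x + 6*y = (5^2 + 6^2)*t = 61 * sqrt(15/61) = sqrt(915)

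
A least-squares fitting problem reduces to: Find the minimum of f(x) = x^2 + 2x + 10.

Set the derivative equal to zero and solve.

f(x) = x^2 + 2x + 10
f'(x) = 2x + (2) = 0
x = -2/2 = -1
f(-1) = 9
Since f''(x) = 2 > 0, this is a minimum.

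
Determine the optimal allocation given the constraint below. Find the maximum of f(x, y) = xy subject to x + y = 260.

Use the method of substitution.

Substitute y = 260 - x into f(x,y) = xy:
g(x) = x(260 - x) = 260x - x^2
g'(x) = 260 - 2x = 0  =>  x = 130
y = 260 - 130 = 130
Maximum value = 130 * 130 = 16900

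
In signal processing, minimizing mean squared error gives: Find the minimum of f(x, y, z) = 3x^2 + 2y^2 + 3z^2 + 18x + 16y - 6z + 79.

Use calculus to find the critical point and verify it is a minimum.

f(x,y,z) = 3x^2 + 2y^2 + 3z^2 + 18x + 16y - 6z + 79
df/dx = 6x + (18) = 0 => x = -3
df/dy = 4y + (16) = 0 => y = -4
df/dz = 6z + (-6) = 0 => z = 1
f(-3,-4,1) = 3*(-3)^2 + 2*(-4)^2 + 3*(1)^2 + 18*(-3) + 16*(-4) + -6*(1) + 79 = 17
Hessian is diagonal with entries 6, 4, 6 > 0, confirmed minimum.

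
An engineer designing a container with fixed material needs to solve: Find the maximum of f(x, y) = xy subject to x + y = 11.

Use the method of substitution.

Substitute y = 11 - x into f(x,y) = xy:
g(x) = x(11 - x) = 11x - x^2
g'(x) = 11 - 2x = 0  =>  x = 11/2
y = 11 - 11/2 = 11/2
Maximum value = (11/2) * (11/2) = 121/4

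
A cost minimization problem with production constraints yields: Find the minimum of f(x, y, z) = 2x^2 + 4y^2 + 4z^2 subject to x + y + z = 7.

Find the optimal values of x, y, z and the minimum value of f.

Using Lagrange multipliers on f = 2x^2 + 4y^2 + 4z^2 with constraint x + y + z = 7:
Conditions: 2*2*x = lambda, 2*4*y = lambda, 2*4*z = lambda
So x = lambda/4, y = lambda/8, z = lambda/8
Substituting into constraint: lambda * (1/2) = 7
lambda = 14
x = 7/2, y = 7/4, z = 7/4
Minimum value = 49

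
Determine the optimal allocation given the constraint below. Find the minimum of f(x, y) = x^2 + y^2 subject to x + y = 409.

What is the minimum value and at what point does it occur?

Substitute y = 409 - x into f(x,y) = x^2 + y^2:
g(x) = x^2 + (409 - x)^2 = 2x^2 - 818x + 167281
g'(x) = 4x - 818 = 0  =>  x = 409/2
y = 409 - 409/2 = 409/2
Minimum value = (409/2)^2 + (409/2)^2 = 167281/2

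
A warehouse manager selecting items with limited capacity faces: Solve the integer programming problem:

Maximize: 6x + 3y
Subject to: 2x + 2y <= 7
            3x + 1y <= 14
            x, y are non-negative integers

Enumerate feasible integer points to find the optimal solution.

Constraint 1: 2x + 2y <= 7
Constraint 2: 3x + 1y <= 14
Feasible x range (need y >= 0): 0 <= x <= min(7/2, 14/3) => x in {0, ..., 3}.
Enumerate feasible integer points row by row (the coefficient of y is 3 > 0, so for each x the largest feasible y gives the best value):
  x = 0: y <= min((7 - 2*0)/2, (14 - 3*0)/1) => y in {0, ..., 3}; best 6*0 + 3*3 = 9
  x = 1: y <= min((7 - 2*1)/2, (14 - 3*1)/1) => y in {0, ..., 2}; best 6*1 + 3*2 = 12
  x = 2: y <= min((7 - 2*2)/2, (14 - 3*2)/1) => y in {0, ..., 1}; best 6*2 + 3*1 = 15
  x = 3: y <= min((7 - 2*3)/2, (14 - 3*3)/1) => y in {0}; best 6*3 + 3*0 = 18
The maximum 6x + 3y = 18 is achieved at x = 3, y = 0.
Check: 2*3 + 2*0 = 6 <= 7 and 3*3 + 1*0 = 9 <= 14.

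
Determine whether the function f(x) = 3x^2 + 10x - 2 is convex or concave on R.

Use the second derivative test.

f(x) = 3x^2 + 10x - 2
f'(x) = 6x + 10
f''(x) = 6
Since f''(x) = 6 > 0 for all x, f is convex on R.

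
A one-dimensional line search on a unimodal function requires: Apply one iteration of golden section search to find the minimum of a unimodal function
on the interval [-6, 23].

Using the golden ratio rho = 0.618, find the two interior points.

Golden section search on [-6, 23].
Golden ratio rho = 0.618 (approx).
Interior points:
  x_1 = -6 + (1-0.618)*29 = 5.0780
  x_2 = -6 + 0.618*29 = 11.9220
Compare f(x_1) and f(x_2) to determine which subinterval to keep.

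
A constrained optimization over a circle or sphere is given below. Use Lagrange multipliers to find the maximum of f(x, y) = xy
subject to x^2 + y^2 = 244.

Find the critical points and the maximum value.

Lagrange conditions: y = 2*lambda*x and x = 2*lambda*y
If x = 0 then y = 0, violating the constraint, so x, y != 0.
Dividing: y/x = x/y => x^2 = y^2 => y = x or y = -x
Constraint: 2x^2 = 244 => x^2 = 122 => x = +/-sqrt(122)
Critical points: (sqrt(122), sqrt(122)), (-sqrt(122), -sqrt(122)), (sqrt(122), -sqrt(122)), (-sqrt(122), sqrt(122))
  y = x:  xy = x^2 = 122  at (sqrt(122), sqrt(122)) and (-sqrt(122), -sqrt(122))
  y = -x: xy = -x^2 = -122 at (sqrt(122), -sqrt(122)) and (-sqrt(122), sqrt(122))
Maximum xy = 122 at (sqrt(122), sqrt(122)) and (-sqrt(122), -sqrt(122))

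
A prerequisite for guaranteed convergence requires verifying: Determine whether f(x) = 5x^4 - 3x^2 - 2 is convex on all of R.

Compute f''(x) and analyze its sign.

f(x) = 5x^4 - 3x^2 - 2
f'(x) = 20x^3 + -6x
f''(x) = 60x^2 + -6
f''(0) = -6 < 0, so not convex near x = 0
Therefore, f is not globally convex on R.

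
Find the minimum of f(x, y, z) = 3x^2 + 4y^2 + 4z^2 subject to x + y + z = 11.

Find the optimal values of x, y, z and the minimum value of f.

Using Lagrange multipliers on f = 3x^2 + 4y^2 + 4z^2 with constraint x + y + z = 11:
Conditions: 2*3*x = lambda, 2*4*y = lambda, 2*4*z = lambda
So x = lambda/6, y = lambda/8, z = lambda/8
Substituting into constraint: lambda * (5/12) = 11
lambda = 132/5
x = 22/5, y = 33/10, z = 33/10
Minimum value = 726/5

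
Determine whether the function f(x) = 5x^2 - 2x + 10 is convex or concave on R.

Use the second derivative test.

f(x) = 5x^2 - 2x + 10
f'(x) = 10x - 2
f''(x) = 10
Since f''(x) = 10 > 0 for all x, f is convex on R.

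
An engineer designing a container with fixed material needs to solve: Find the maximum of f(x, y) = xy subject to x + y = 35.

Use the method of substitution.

Substitute y = 35 - x into f(x,y) = xy:
g(x) = x(35 - x) = 35x - x^2
g'(x) = 35 - 2x = 0  =>  x = 35/2
y = 35 - 35/2 = 35/2
Maximum value = (35/2) * (35/2) = 1225/4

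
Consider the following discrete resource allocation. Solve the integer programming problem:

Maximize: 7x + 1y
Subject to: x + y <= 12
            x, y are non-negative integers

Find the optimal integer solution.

Objective: 7x + 1y, constraint: x + y <= 12
Coefficient of x is 7 >= coefficient of y is 1, so allocate the entire budget to x.
Optimal: x = 12, y = 0, value = 84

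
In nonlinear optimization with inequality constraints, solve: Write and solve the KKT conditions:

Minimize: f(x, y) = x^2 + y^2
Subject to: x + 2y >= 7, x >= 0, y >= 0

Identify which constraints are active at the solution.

KKT conditions for min x^2 + y^2 s.t. 1x + 2y >= 7, x >= 0, y >= 0:
Stationarity: 2x = mu*1 + mu_x, 2y = mu*2 + mu_y, with mu, mu_x, mu_y >= 0
Complementary slackness: mu*(x + 2y - 7) = 0, mu_x*x = 0, mu_y*y = 0
(0, 0) is infeasible (1*0 + 2*0 < 7), so if mu = 0 stationarity would force x = mu_x/2 >= 0, y = mu_y/2 >= 0 with mu_x*x = mu_y*y = 0, i.e. x = y = 0: contradiction. Hence mu > 0 and x + 2y = 7 is active.
Try x > 0, y > 0 (so mu_x = mu_y = 0): x = 1*mu/2, y = 2*mu/2
Substitute: 1*(1*mu/2) + 2*(2*mu/2) = 7
  mu*5/2 = 7 => mu = 14/5
x* = 7/5 > 0, y* = 14/5 > 0, consistent with mu_x = mu_y = 0.
f is convex and the constraints are linear, so this KKT point is the global minimum.
f* = 49/5
Active constraints: x + 2y >= 7 (holds with equality, mu = 14/5 > 0); x >= 0 and y >= 0 are inactive (mu_x = mu_y = 0).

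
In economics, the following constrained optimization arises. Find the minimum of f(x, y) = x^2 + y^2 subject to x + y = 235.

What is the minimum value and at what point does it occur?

Substitute y = 235 - x into f(x,y) = x^2 + y^2:
g(x) = x^2 + (235 - x)^2 = 2x^2 - 470x + 55225
g'(x) = 4x - 470 = 0  =>  x = 235/2
y = 235 - 235/2 = 235/2
Minimum value = (235/2)^2 + (235/2)^2 = 55225/2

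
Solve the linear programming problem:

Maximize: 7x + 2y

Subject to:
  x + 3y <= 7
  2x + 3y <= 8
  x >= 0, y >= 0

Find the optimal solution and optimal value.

Feasible vertices: (0, 0), (0, 7/3), (1, 2), (4, 0)
Objective 7x + 2y at each:
  (0, 0): 0
  (0, 7/3): 14/3
  (1, 2): 11
  (4, 0): 28
Maximum is 28 at (4, 0).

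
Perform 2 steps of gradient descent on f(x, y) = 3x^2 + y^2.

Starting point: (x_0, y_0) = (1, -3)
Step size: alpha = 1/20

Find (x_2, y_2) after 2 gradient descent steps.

f(x,y) = 3x^2 + y^2
grad_x = 6x + 0y, grad_y = 2y + 0x
Step 1: grad = (6, -6), (7/10, -27/10)
Step 2: grad = (21/5, -27/5), (49/100, -243/100)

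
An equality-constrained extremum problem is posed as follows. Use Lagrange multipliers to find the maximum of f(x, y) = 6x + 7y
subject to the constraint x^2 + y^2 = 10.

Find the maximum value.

Set up Lagrange conditions: grad f = lambda * grad g
  6 = 2*lambda*x
  7 = 2*lambda*y
From these: x/y = 6/7, so x = 6t, y = 7t for some t.
Substitute into constraint: (6t)^2 + (7t)^2 = 10
  t^2 * 85 = 10
  t = sqrt(10/85)
Maximum = 6*x + 7*y = (6^2 + 7^2)*t = 85 * sqrt(10/85) = sqrt(850)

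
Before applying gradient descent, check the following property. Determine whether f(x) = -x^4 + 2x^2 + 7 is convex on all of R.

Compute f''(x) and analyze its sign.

f(x) = -x^4 + 2x^2 + 7
f'(x) = -4x^3 + 4x
f''(x) = -12x^2 + 4
f''(x) = -12x^2 + 4 -> -inf as |x| -> inf
Therefore, f is not globally convex on R.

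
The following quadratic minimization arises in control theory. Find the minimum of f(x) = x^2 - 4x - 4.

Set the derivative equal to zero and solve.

f(x) = x^2 - 4x - 4
f'(x) = 2x + (-4) = 0
x = 4/2 = 2
f(2) = -8
Since f''(x) = 2 > 0, this is a minimum.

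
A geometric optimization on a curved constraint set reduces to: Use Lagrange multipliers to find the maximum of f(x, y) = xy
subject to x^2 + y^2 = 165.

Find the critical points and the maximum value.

Lagrange conditions: y = 2*lambda*x and x = 2*lambda*y
If x = 0 then y = 0, violating the constraint, so x, y != 0.
Dividing: y/x = x/y => x^2 = y^2 => y = x or y = -x
Constraint: 2x^2 = 165 => x^2 = 165/2 => x = +/-sqrt(165/2)
Critical points: (sqrt(165/2), sqrt(165/2)), (-sqrt(165/2), -sqrt(165/2)), (sqrt(165/2), -sqrt(165/2)), (-sqrt(165/2), sqrt(165/2))
  y = x:  xy = x^2 = 165/2  at (sqrt(165/2), sqrt(165/2)) and (-sqrt(165/2), -sqrt(165/2))
  y = -x: xy = -x^2 = -165/2 at (sqrt(165/2), -sqrt(165/2)) and (-sqrt(165/2), sqrt(165/2))
Maximum xy = 165/2 at (sqrt(165/2), sqrt(165/2)) and (-sqrt(165/2), -sqrt(165/2))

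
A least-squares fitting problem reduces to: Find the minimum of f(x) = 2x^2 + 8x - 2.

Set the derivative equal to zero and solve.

f(x) = 2x^2 + 8x - 2
f'(x) = 4x + (8) = 0
x = -8/4 = -2
f(-2) = -10
Since f''(x) = 4 > 0, this is a minimum.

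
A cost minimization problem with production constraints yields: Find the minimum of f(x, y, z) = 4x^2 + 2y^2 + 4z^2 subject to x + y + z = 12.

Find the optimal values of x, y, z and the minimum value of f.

Using Lagrange multipliers on f = 4x^2 + 2y^2 + 4z^2 with constraint x + y + z = 12:
Conditions: 2*4*x = lambda, 2*2*y = lambda, 2*4*z = lambda
So x = lambda/8, y = lambda/4, z = lambda/8
Substituting into constraint: lambda * (1/2) = 12
lambda = 24
x = 3, y = 6, z = 3
Minimum value = 144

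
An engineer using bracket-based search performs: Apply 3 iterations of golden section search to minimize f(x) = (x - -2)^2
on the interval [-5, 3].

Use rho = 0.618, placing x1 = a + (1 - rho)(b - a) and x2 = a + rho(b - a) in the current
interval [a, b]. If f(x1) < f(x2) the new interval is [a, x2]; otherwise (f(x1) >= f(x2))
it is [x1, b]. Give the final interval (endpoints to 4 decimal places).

Golden section search for min of f(x) = (x - -2)^2 on [-5, 3].
Each step: x1 = a + (1 - rho)(b - a), x2 = a + rho(b - a); if f(x1) < f(x2) keep [a, x2], otherwise keep [x1, b].
Step 1: [-5.0000, 3.0000], x1=-1.9440 (f=0.0031), x2=-0.0560 (f=3.7791); f(x1) < f(x2) => keep [-5.0000, -0.0560]
Step 2: [-5.0000, -0.0560], x1=-3.1114 (f=1.2352), x2=-1.9446 (f=0.0031); f(x1) > f(x2) => keep [-3.1114, -0.0560]
Step 3: [-3.1114, -0.0560], x1=-1.9442 (f=0.0031), x2=-1.2232 (f=0.6035); f(x1) < f(x2) => keep [-3.1114, -1.2232]
Final interval: [-3.1114, -1.2232]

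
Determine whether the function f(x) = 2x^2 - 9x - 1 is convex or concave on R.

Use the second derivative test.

f(x) = 2x^2 - 9x - 1
f'(x) = 4x - 9
f''(x) = 4
Since f''(x) = 4 > 0 for all x, f is convex on R.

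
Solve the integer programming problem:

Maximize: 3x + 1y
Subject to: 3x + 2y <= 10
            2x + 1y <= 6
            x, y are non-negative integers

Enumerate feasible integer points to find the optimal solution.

Constraint 1: 3x + 2y <= 10
Constraint 2: 2x + 1y <= 6
Feasible x range (need y >= 0): 0 <= x <= min(10/3, 6/2) => x in {0, ..., 3}.
Enumerate feasible integer points row by row (the coefficient of y is 1 > 0, so for each x the largest feasible y gives the best value):
  x = 0: y <= min((10 - 3*0)/2, (6 - 2*0)/1) => y in {0, ..., 5}; best 3*0 + 1*5 = 5
  x = 1: y <= min((10 - 3*1)/2, (6 - 2*1)/1) => y in {0, ..., 3}; best 3*1 + 1*3 = 6
  x = 2: y <= min((10 - 3*2)/2, (6 - 2*2)/1) => y in {0, ..., 2}; best 3*2 + 1*2 = 8
  x = 3: y <= min((10 - 3*3)/2, (6 - 2*3)/1) => y in {0}; best 3*3 + 1*0 = 9
The maximum 3x + 1y = 9 is achieved at x = 3, y = 0.
Check: 3*3 + 2*0 = 9 <= 10 and 2*3 + 1*0 = 6 <= 6.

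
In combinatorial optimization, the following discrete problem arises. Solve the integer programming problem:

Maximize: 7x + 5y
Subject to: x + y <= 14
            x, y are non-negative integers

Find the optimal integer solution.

Objective: 7x + 5y, constraint: x + y <= 14
Coefficient of x is 7 >= coefficient of y is 5, so allocate the entire budget to x.
Optimal: x = 14, y = 0, value = 98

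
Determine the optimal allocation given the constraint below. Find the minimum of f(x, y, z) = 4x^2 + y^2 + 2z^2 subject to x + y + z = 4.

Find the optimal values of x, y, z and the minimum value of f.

Using Lagrange multipliers on f = 4x^2 + y^2 + 2z^2 with constraint x + y + z = 4:
Conditions: 2*4*x = lambda, 2*1*y = lambda, 2*2*z = lambda
So x = lambda/8, y = lambda/2, z = lambda/4
Substituting into constraint: lambda * (7/8) = 4
lambda = 32/7
x = 4/7, y = 16/7, z = 8/7
Minimum value = 64/7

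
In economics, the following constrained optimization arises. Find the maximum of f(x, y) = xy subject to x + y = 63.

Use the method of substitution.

Substitute y = 63 - x into f(x,y) = xy:
g(x) = x(63 - x) = 63x - x^2
g'(x) = 63 - 2x = 0  =>  x = 63/2
y = 63 - 63/2 = 63/2
Maximum value = (63/2) * (63/2) = 3969/4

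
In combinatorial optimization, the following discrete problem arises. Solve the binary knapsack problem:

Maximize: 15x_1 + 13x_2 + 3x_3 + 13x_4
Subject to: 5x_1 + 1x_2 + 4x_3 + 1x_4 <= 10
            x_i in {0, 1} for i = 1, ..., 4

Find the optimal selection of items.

Items: item 1 (v=15, w=5), item 2 (v=13, w=1), item 3 (v=3, w=4), item 4 (v=13, w=1)
Capacity: 10
Checking all 16 subsets (w = total weight, v = total value):
  {}: w = 0, v = 0
  {1}: w = 5, v = 15
  {2}: w = 1, v = 13
  {3}: w = 4, v = 3
  {4}: w = 1, v = 13
  {1, 2}: w = 6, v = 28
  {1, 3}: w = 9, v = 18
  {1, 4}: w = 6, v = 28
  {2, 3}: w = 5, v = 16
  {2, 4}: w = 2, v = 26
  {3, 4}: w = 5, v = 16
  {1, 2, 3}: w = 10, v = 31
  {1, 2, 4}: w = 7, v = 41
  {1, 3, 4}: w = 10, v = 31
  {2, 3, 4}: w = 6, v = 29
  {1, 2, 3, 4}: w = 11 > 10, infeasible
Best feasible subset: items [1, 2, 4]
Total weight: 7 <= 10, total value: 41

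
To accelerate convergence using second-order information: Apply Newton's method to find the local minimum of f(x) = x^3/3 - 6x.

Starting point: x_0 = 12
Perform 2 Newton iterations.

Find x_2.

f(x) = x^3/3 - 6x
f'(x) = x^2 - 6, f''(x) = 2x
Newton update: x_{n+1} = x_n - (x_n^2 - 6)/(2*x_n)
Step 1: x_0 = 12, f'=138, f''=24, x_1 = 25/4
Step 2: x_1 = 25/4, f'=529/16, f''=25/2, x_2 = 721/200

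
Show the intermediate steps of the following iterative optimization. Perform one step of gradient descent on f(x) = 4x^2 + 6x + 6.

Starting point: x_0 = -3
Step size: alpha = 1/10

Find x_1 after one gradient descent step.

f(x) = 4x^2 + 6x + 6
f'(x) = 8x + 6
f'(-3) = 8*-3 + (6) = -18
x_1 = x_0 - alpha * f'(x_0) = -3 - 1/10 * -18 = -6/5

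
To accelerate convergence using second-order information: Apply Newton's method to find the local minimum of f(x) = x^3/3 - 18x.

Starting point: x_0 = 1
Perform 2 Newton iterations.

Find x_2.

f(x) = x^3/3 - 18x
f'(x) = x^2 - 18, f''(x) = 2x
Newton update: x_{n+1} = x_n - (x_n^2 - 18)/(2*x_n)
Step 1: x_0 = 1, f'=-17, f''=2, x_1 = 19/2
Step 2: x_1 = 19/2, f'=289/4, f''=19, x_2 = 433/76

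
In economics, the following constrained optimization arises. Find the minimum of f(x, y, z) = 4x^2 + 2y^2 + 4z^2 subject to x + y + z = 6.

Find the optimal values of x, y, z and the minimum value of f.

Using Lagrange multipliers on f = 4x^2 + 2y^2 + 4z^2 with constraint x + y + z = 6:
Conditions: 2*4*x = lambda, 2*2*y = lambda, 2*4*z = lambda
So x = lambda/8, y = lambda/4, z = lambda/8
Substituting into constraint: lambda * (1/2) = 6
lambda = 12
x = 3/2, y = 3, z = 3/2
Minimum value = 36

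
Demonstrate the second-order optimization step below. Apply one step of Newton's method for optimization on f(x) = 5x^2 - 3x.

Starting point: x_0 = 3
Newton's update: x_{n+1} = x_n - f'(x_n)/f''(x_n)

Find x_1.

f(x) = 5x^2 - 3x
f'(x) = 10x + (-3), f''(x) = 10
Newton step: x_1 = x_0 - f'(x_0)/f''(x_0)
f'(3) = 27
x_1 = 3 - 27/10 = 3/10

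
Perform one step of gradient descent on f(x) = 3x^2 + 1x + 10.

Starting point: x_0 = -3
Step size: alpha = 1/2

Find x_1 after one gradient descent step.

f(x) = 3x^2 + 1x + 10
f'(x) = 6x + 1
f'(-3) = 6*-3 + (1) = -17
x_1 = x_0 - alpha * f'(x_0) = -3 - 1/2 * -17 = 11/2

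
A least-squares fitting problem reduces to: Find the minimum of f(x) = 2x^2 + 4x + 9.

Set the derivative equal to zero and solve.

f(x) = 2x^2 + 4x + 9
f'(x) = 4x + (4) = 0
x = -4/4 = -1
f(-1) = 7
Since f''(x) = 4 > 0, this is a minimum.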